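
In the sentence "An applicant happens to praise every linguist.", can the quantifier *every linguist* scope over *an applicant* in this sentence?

Yes

The matrix predicate is a raising verb, whose infinitival complement is not a scope island — *every linguist* can QR into the matrix clause.
With no island boundary between them, the object can take inverse scope over the subject via ordinary QR within the clause.
So *every linguist* > *an applicant* is among the available readings.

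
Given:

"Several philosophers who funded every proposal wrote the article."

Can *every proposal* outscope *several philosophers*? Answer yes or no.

No

*every proposal* sits inside the relative clause *who funded every proposal*.
Relative clauses block scope extraction: QR cannot target a position outside the modified NP.
So the wide-scope reading for *every proposal* is blocked.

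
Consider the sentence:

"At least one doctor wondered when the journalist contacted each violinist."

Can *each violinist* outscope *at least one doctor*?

Structurally, *each violinist* is inside the embedded question *when the journalist contacted each violinist*.
The wh-island constraint blocks QR out of an embedded interrogative.
*each violinist* > *at least one doctor* would require crossing that boundary, which is illicit.

No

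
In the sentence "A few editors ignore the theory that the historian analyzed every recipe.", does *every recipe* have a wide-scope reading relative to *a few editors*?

No

Structurally, *every recipe* is inside the complex NP *the theory that the historian analyzed every recipe*.
Noun-complement clauses are scope islands (the Complex NP Constraint): a quantifier inside one cannot scope into the matrix.
So the wide-scope reading for *every recipe* is blocked.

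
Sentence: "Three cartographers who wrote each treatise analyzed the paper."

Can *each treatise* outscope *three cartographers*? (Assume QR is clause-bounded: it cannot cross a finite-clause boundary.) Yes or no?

No

The DP *each treatise* is contained in the relative clause *who wrote each treatise*.
Quantifiers inside a relative clause are trapped there; the RC boundary blocks QR.
*each treatise* is confined to the island and cannot take scope over *three cartographers*.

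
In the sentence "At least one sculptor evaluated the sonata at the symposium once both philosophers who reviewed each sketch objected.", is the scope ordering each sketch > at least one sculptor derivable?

*each sketch* is embedded in the relative clause *who reviewed each sketch*, which is itself inside the adjunct *once both philosophers who reviewed each sketch objected*.
Nested islands: the RC island is itself inside an adjunct island, so wide scope is doubly excluded.
*each sketch* is confined to the island and cannot take scope over *at least one sculptor*.
(Only the surface reading survives: one fixed sculptor with respect to all the relevant sketches.)

No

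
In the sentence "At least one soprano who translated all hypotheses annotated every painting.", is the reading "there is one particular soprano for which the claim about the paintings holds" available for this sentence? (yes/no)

That reading corresponds to *at least one soprano* > *every painting*.
Nothing needs to raise for *at least one soprano* > *every painting*, so no island constraint is at stake.

Yes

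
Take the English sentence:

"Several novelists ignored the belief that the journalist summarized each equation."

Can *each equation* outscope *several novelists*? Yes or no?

No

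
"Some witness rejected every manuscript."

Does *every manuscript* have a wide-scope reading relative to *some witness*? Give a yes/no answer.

Yes

*every manuscript* and *some witness* are in the same minimal clause.
Since no island is crossed, the inverse ordering is licensed alongside surface scope.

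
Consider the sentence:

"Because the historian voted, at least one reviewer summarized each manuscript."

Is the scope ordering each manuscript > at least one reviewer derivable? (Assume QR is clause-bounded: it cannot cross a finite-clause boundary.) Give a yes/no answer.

The adjunct clause does not contain *each manuscript*, which is the matrix object.
Clause-internal QR can adjoin the lower DP above the subject, yielding the inverse reading.

Yes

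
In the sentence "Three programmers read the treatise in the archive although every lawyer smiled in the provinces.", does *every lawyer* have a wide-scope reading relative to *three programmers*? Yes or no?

No

*every lawyer* is embedded in the adjunct clause *although every lawyer smiled in the provinces*.
Adverbial clauses are not L-marked, so they are barriers for QR — the quantifier cannot escape the adjunct.
The inverse ordering *every lawyer* > *three programmers* is therefore underivable.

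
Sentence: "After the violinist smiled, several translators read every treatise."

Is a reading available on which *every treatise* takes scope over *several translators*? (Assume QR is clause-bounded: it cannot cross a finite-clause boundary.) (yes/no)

Yes

The adjunct clause does not contain *every treatise*, which is the matrix object.
Since no island is crossed, the inverse ordering is licensed alongside surface scope.
The sentence is scopally ambiguous between *several translators* > *every treatise* and *every treatise* > *several translators*.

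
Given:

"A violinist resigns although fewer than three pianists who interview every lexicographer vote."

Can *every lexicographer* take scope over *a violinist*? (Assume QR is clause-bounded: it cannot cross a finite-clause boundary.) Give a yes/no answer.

*every lexicographer* sits inside the relative clause *who interview every lexicographer*, which is itself inside the adjunct *although fewer than three pianists who interview every lexicographer vote*.
Nested islands: the RC island is itself inside an adjunct island, so wide scope is doubly excluded.
The inverse ordering *every lexicographer* > *a violinist* is therefore underivable.

No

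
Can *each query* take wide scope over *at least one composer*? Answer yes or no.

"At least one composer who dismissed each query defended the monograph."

No

Structurally, *each query* is inside the relative clause *who dismissed each query*.
Relative clauses block scope extraction: QR cannot target a position outside the modified NP.
There is no licit LF on which *each query* c-commands *at least one composer*.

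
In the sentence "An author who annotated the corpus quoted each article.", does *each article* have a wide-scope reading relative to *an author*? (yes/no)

Yes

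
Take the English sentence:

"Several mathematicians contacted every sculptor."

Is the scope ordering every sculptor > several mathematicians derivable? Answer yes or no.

Yes

*every sculptor* is the matrix object and *several mathematicians* the matrix subject; the two are clausemates.
QR within a single clause is free, so the lower quantifier may take scope over the higher one.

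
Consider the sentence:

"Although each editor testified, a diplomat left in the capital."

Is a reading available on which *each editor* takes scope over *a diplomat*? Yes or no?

The target quantifier *each editor* is part of the adjunct clause *although each editor testified*.
Scope out of an adjunct clause is unavailable: QR respects the adjunct-island constraint.
*each editor* is confined to the island and cannot take scope over *a diplomat*.

No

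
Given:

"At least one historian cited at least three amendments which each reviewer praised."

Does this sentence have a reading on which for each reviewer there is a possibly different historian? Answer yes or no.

That reading corresponds to *each reviewer* > *at least one historian*.
Structurally, *each reviewer* is inside the relative clause *which each reviewer praised* modifying *at least three amendments*.
Quantifiers inside a relative clause are trapped there; the RC boundary blocks QR.
So *each reviewer* cannot raise to a position above *at least one historian*.

No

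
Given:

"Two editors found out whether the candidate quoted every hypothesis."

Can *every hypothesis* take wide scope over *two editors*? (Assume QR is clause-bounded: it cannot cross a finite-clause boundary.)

*every hypothesis* is embedded in the embedded question *whether the candidate quoted every hypothesis*.
The wh-island constraint blocks QR out of an embedded interrogative.
*every hypothesis* > *two editors* would require crossing that boundary, which is illicit.

No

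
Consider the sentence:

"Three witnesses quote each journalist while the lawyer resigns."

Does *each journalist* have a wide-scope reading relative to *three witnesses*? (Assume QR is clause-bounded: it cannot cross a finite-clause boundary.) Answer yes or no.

*each journalist* is a matrix argument; the adjunct is an island but the target quantifier is outside it.
Clause-internal QR can adjoin the lower DP above the subject, yielding the inverse reading.
So *each journalist* > *three witnesses* is among the available readings.

Yes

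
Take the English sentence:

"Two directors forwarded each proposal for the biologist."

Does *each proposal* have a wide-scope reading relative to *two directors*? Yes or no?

*two directors* and *each proposal* are co-arguments of the matrix verb, with nothing but a clause-internal boundary between them.
No island intervenes, so both surface and inverse scope are derivable.
The sentence is scopally ambiguous between *two directors* > *each proposal* and *each proposal* > *two directors*.

Yes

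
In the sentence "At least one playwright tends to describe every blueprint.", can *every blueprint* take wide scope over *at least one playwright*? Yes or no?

Yes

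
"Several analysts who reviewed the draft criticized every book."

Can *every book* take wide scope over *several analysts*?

Yes

Although the sentence contains a relative clause (*who reviewed the draft*), *every book* is outside it, in the matrix VP.
Since no island is crossed, the inverse ordering is licensed alongside surface scope.
So *every book* > *several analysts* is among the available readings.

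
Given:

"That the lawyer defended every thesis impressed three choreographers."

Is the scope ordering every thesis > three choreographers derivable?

No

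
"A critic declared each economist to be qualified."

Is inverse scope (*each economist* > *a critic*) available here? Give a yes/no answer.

This is an ECM construction: *each economist* is the infinitival subject, Case-marked by the matrix verb, and the infinitive is transparent for QR.
QR within a single clause is free, so the lower quantifier may take scope over the higher one.
Both orderings are possible: *a critic* > *each economist* and *each economist* > *a critic*.

Yes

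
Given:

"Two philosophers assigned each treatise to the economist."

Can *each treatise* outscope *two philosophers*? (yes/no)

Yes

Both DPs are arguments of the same predicate; there is no clause or island boundary between them.
With no island boundary between them, the object can take inverse scope over the subject via ordinary QR within the clause.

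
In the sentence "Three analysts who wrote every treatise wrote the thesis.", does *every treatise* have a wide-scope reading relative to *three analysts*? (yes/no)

No

*every treatise* sits inside the relative clause *who wrote every treatise*.
A relative clause is a scope island — quantifier raising cannot cross its boundary.
*every treatise* > *three analysts* would require crossing that boundary, which is illicit.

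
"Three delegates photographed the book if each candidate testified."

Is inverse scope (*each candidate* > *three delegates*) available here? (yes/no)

*each candidate* sits inside the adjunct clause *if each candidate testified*.
Adverbial clauses are not L-marked, so they are barriers for QR — the quantifier cannot escape the adjunct.
There is no licit LF on which *each candidate* c-commands *three delegates*.

No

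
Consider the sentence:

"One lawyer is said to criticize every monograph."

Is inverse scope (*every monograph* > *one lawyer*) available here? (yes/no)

Infinitival complements of raising predicates do not block QR; *every monograph* and *one lawyer* are effectively clausemates.
Clause-internal QR can adjoin the lower DP above the subject, yielding the inverse reading.

Yes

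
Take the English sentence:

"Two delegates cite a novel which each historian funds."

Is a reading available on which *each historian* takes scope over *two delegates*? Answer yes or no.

No

The target quantifier *each historian* is part of the relative clause *which each historian funds* modifying *a novel*.
Relative clauses block scope extraction: QR cannot target a position outside the modified NP.
Hence only narrow scope for *each historian* (under *two delegates*) survives.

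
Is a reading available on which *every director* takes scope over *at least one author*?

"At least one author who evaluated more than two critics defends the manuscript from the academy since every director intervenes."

No

*every director* is embedded in the adjunct clause *since every director intervenes*.
Scope out of an adjunct clause is unavailable: QR respects the adjunct-island constraint.
So the wide-scope reading for *every director* is blocked.
(Only the surface reading survives: one fixed author with respect to all the relevant directors.)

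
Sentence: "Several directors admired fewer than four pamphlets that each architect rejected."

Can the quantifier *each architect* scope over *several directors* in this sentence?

No

*each architect* occurs within the relative clause *that each architect rejected* modifying *fewer than four pamphlets*.
The relative clause forms an island for QR, so the quantifier is confined to the head noun's restrictor.
*each architect* > *several directors* would require crossing that boundary, which is illicit.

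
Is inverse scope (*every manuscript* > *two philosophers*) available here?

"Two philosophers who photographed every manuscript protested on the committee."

Structurally, *every manuscript* is inside the relative clause *who photographed every manuscript*.
Quantifiers inside a relative clause are trapped there; the RC boundary blocks QR.
*every manuscript* is confined to the island and cannot take scope over *two philosophers*.

No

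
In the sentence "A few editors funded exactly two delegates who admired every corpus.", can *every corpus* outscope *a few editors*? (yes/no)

*every corpus* occurs within the relative clause *who admired every corpus* modifying *exactly two delegates*.
A relative clause is a scope island — quantifier raising cannot cross its boundary.
*every corpus* is confined to the island and cannot take scope over *a few editors*.

No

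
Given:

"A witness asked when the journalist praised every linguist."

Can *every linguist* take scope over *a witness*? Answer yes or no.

*every linguist* occurs within the embedded question *when the journalist praised every linguist*.
Embedded questions are wh-islands: a quantifier inside an indirect question cannot QR into the matrix clause.
So *every linguist* cannot raise to a position above *a witness*.
(Only the surface reading survives: one fixed witness with respect to all the relevant linguists.)

No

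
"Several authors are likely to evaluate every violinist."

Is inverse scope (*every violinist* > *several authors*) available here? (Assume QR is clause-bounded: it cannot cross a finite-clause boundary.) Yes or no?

*every violinist* is the object of the infinitival complement of a raising predicate; raising infinitives are transparent for QR, so the two DPs are in effect clausemates.
QR within a single clause is free, so the lower quantifier may take scope over the higher one.

Yes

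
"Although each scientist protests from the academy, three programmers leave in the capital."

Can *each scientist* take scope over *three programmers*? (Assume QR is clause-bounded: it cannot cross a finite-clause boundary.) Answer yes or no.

*each scientist* occurs within the adjunct clause *although each scientist protests from the academy*.
Since the clause is an adjunct (not a complement), the Adjunct Condition blocks QR across its edge.
So *each scientist* cannot raise to a position above *three programmers*.

No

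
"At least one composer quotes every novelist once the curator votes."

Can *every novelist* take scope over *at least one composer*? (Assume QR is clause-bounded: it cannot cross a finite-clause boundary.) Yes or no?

Yes

Neither queried DP is inside the adjunct, so the adjunct-island constraint does not apply.
Since no island is crossed, the inverse ordering is licensed alongside surface scope.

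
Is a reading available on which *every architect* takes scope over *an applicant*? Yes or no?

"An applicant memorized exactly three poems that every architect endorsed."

No

The DP *every architect* is contained in the relative clause *that every architect endorsed* modifying *exactly three poems*.
Relative clauses are scope islands: a quantifier cannot QR out of a relative clause to take scope in the matrix clause.
*every architect* is confined to the island and cannot take scope over *an applicant*.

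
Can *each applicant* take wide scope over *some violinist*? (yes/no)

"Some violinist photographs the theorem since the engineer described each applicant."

No

The target quantifier *each applicant* is part of the adjunct clause *since the engineer described each applicant*.
Adverbial clauses are not L-marked, so they are barriers for QR — the quantifier cannot escape the adjunct.
Hence only narrow scope for *each applicant* (under *some violinist*) survives.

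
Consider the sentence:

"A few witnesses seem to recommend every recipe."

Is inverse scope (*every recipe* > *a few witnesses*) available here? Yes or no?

Yes

Infinitival complements of raising predicates do not block QR; *every recipe* and *a few witnesses* are effectively clausemates.
With no island boundary between them, the object can take inverse scope over the subject via ordinary QR within the clause.
Both orderings are possible: *a few witnesses* > *every recipe* and *every recipe* > *a few witnesses*.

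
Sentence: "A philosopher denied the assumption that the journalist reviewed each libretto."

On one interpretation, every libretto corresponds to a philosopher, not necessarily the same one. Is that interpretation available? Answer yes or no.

That reading corresponds to *each libretto* > *a philosopher*.
*each libretto* sits inside the complex NP *the assumption that the journalist reviewed each libretto*.
A that-clause complement to a noun is an island; QR cannot cross the NP boundary.
So the wide-scope reading for *each libretto* is blocked.
(Only the surface reading survives: one fixed philosopher with respect to all the relevant librettos.)

No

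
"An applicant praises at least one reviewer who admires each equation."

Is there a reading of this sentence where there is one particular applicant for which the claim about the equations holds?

That reading corresponds to *an applicant* > *each equation*.
Nothing needs to raise for *an applicant* > *each equation*, so no island constraint is at stake.

Yes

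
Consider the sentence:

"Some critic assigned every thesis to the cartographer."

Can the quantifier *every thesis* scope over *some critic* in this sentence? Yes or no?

*some critic* and *every thesis* are co-arguments of the matrix verb, with nothing but a clause-internal boundary between them.
Clause-internal QR can adjoin the lower DP above the subject, yielding the inverse reading.
Both orderings are possible: *some critic* > *every thesis* and *every thesis* > *some critic*.

Yes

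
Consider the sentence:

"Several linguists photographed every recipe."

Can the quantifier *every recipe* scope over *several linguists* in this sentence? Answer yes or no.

Yes

*several linguists* and *every recipe* are co-arguments of the matrix verb, with nothing but a clause-internal boundary between them.
Nothing blocks QR of the lower DP to a position above the higher one, so inverse scope is available.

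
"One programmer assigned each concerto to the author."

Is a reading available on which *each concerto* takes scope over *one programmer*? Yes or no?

Yes

*one programmer* and *each concerto* are co-arguments of the matrix verb, with nothing but a clause-internal boundary between them.
Since no island is crossed, the inverse ordering is licensed alongside surface scope.
The sentence is scopally ambiguous between *one programmer* > *each concerto* and *each concerto* > *one programmer*.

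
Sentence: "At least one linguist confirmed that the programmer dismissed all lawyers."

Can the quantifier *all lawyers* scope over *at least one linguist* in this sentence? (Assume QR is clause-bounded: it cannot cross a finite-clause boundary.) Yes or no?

No

*all lawyers* is embedded in the finite complement clause *that the programmer dismissed all lawyers*.
Given the clause-boundedness assumption, QR cannot cross the finite CP into the matrix.
So *all lawyers* cannot raise high enough to outscope *at least one linguist*; only the surface ordering *at least one linguist* > *all lawyers* is available.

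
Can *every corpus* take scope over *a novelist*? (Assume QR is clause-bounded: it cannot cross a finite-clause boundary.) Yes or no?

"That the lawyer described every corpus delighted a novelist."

No

*every corpus* is embedded in the sentential subject *that the lawyer described every corpus*.
Clausal subjects are scope islands; QR from inside the subject into the matrix is barred.
The ordering *every corpus* > *a novelist* is therefore underivable.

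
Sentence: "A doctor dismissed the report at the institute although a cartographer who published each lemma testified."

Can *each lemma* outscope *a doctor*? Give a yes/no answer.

No

The DP *each lemma* is contained in the relative clause *who published each lemma*, which is itself inside the adjunct *although a cartographer who published each lemma testified*.
Two island boundaries intervene — the relative clause and the adjunct. Either alone would block QR.
The inverse ordering *each lemma* > *a doctor* is therefore underivable.
(Only the surface reading survives: one fixed doctor with respect to all the relevant lemmas.)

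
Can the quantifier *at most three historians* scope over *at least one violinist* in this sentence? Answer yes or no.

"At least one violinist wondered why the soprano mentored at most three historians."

No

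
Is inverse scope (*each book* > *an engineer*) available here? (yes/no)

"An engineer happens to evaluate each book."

*each book* is inside a raising infinitive, which is transparent to QR (no CP barrier), so it behaves as a matrix argument.
QR within a single clause is free, so the lower quantifier may take scope over the higher one.

Yes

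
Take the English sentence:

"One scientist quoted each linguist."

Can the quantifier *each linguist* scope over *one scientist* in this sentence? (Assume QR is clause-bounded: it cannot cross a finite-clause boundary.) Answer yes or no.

Yes

Both DPs are arguments of the same predicate; there is no clause or island boundary between them.
With no island boundary between them, the object can take inverse scope over the subject via ordinary QR within the clause.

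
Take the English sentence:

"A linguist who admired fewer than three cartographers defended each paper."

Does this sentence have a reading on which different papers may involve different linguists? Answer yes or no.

That reading corresponds to *each paper* > *a linguist*.
Although the sentence contains a relative clause (*who admired fewer than three cartographers*), *each paper* is outside it, in the matrix VP.
Clause-internal QR can adjoin the lower DP above the subject, yielding the inverse reading.

Yes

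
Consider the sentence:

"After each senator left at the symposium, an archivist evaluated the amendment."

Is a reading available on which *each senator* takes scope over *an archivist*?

No

*each senator* sits inside the adjunct clause *after each senator left at the symposium*.
Since the clause is an adjunct (not a complement), the Adjunct Condition blocks QR across its edge.
So *each senator* cannot raise to a position above *an archivist*.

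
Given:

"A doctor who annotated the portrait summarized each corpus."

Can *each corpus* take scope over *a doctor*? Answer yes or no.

Yes

*each corpus* is a matrix argument; only *a doctor* is modified by the relative clause *who annotated the portrait*, so the RC island is irrelevant to the target quantifier.
Since no island is crossed, the inverse ordering is licensed alongside surface scope.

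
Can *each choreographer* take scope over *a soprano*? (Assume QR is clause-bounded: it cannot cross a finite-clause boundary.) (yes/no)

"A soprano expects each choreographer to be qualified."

Yes

ECM infinitives lack a CP barrier, so *each choreographer* can QR over the matrix subject *a soprano*.
Nothing blocks QR of the lower DP to a position above the higher one, so inverse scope is available.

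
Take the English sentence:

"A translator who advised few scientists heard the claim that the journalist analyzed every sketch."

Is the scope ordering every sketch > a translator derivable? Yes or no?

The DP *every sketch* is contained in the complex NP *the claim that the journalist analyzed every sketch*.
Since the clause is the complement of a nominal head, the CNPC blocks scope extraction.
Hence only narrow scope for *every sketch* (under *a translator*) survives.

No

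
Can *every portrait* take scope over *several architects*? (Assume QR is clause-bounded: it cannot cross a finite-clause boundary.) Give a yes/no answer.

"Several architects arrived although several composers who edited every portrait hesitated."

No

Structurally, *every portrait* is inside the relative clause *who edited every portrait*, which is itself inside the adjunct *although several composers who edited every portrait hesitated*.
The quantifier would have to escape first the RC and then the adjunct — two independent island violations.
*every portrait* is confined to the island and cannot take scope over *several architects*.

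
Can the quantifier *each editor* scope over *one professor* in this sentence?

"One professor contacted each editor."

Yes

*one professor* and *each editor* are co-arguments of the matrix verb, with nothing but a clause-internal boundary between them.
Ordinary QR to a clause-peripheral position gives the wide-scope LF for the lower DP.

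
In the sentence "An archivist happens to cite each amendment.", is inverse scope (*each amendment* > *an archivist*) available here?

The matrix predicate is a raising verb, whose infinitival complement is not a scope island — *each amendment* can QR into the matrix clause.
QR within a single clause is free, so the lower quantifier may take scope over the higher one.
The sentence is scopally ambiguous between *an archivist* > *each amendment* and *each amendment* > *an archivist*.

Yes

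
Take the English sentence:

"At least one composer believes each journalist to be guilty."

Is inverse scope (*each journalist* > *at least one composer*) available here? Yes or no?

*each journalist* is an ECM subject; ECM complements are not islands, and the embedded quantifier may take matrix scope.
Since no island is crossed, the inverse ordering is licensed alongside surface scope.
So *each journalist* > *at least one composer* is among the available readings.

Yes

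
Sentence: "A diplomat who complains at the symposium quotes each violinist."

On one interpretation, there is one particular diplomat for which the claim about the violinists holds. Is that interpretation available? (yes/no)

The paraphrase describes the scope ordering *a diplomat* > *each violinist*.
That is the surface-scope ordering, which is always one of the available readings — island constraints only ever restrict inverse scope.

Yes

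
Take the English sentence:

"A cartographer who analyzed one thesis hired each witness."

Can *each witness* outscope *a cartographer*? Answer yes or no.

Yes

*each witness* sits in the matrix clause, not in the relative clause on *a cartographer*.
No island intervenes, so both surface and inverse scope are derivable.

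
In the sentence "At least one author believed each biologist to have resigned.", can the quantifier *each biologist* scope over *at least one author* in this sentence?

Yes

The ECM infinitive is scope-transparent — *each biologist* is free to raise above *at least one author*.
QR within a single clause is free, so the lower quantifier may take scope over the higher one.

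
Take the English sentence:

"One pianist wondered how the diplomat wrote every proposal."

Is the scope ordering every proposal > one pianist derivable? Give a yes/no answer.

No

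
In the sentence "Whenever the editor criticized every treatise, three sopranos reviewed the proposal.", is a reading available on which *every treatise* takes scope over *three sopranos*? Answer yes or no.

*every treatise* is embedded in the adjunct clause *whenever the editor criticized every treatise*.
Adjuncts are opaque for quantifier raising; a quantifier in an adjunct stays inside it.
There is no licit LF on which *every treatise* c-commands *three sopranos*.

No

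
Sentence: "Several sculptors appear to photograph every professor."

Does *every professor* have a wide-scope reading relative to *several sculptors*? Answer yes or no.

Raising constructions are monoclausal for scope purposes; *every professor* is not separated from *several sculptors* by any island.
Clause-internal QR can adjoin the lower DP above the subject, yielding the inverse reading.
So *every professor* > *several sculptors* is among the available readings.

Yes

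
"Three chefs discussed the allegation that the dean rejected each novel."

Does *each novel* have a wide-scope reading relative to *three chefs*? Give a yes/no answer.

No

*each novel* sits inside the complex NP *the allegation that the dean rejected each novel*.
A that-clause complement to a noun is an island; QR cannot cross the NP boundary.
Hence only narrow scope for *each novel* (under *three chefs*) survives.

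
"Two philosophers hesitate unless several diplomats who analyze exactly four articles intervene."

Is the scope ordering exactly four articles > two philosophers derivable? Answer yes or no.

No

The DP *exactly four articles* is contained in the relative clause *who analyze exactly four articles*, which is itself inside the adjunct *unless several diplomats who analyze exactly four articles intervene*.
Even if one barrier were somehow void, the other would still block QR.
So *exactly four articles* cannot raise to a position above *two philosophers*.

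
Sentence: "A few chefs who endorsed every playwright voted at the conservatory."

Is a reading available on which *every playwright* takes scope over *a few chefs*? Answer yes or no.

*every playwright* sits inside the relative clause *who endorsed every playwright*.
QR out of a relative clause is ruled out by the relative-clause island constraint.
The inverse ordering *every playwright* > *a few chefs* is therefore underivable.

No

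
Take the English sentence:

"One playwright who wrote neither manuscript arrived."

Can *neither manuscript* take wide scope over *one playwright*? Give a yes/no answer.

No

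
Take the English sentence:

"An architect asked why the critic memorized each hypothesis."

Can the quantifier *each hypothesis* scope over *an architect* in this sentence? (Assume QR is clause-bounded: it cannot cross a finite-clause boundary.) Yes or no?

No

The DP *each hypothesis* is contained in the embedded question *why the critic memorized each hypothesis*.
QR across an interrogative CP boundary is ruled out as a wh-island violation.
The inverse ordering *each hypothesis* > *an architect* is therefore underivable.
(Only the surface reading survives: one fixed architect with respect to all the relevant hypotheses.)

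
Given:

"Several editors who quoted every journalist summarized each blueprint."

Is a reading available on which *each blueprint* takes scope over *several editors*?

The RC *who quoted every journalist* is an island, but *each blueprint* is not inside it — it is the matrix object, a clausemate of *several editors*.
No island intervenes, so both surface and inverse scope are derivable.
Both orderings are possible: *several editors* > *each blueprint* and *each blueprint* > *several editors*.

Yes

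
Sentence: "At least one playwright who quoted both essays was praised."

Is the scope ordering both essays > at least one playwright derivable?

No

*both essays* is embedded in the relative clause *who quoted both essays*.
Relative clauses are scope islands: a quantifier cannot QR out of a relative clause to take scope in the matrix clause.
*both essays* is confined to the island and cannot take scope over *at least one playwright*.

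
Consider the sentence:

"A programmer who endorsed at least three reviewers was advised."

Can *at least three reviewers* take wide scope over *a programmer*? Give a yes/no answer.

No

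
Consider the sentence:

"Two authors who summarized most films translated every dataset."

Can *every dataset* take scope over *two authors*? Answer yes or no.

Yes

*every dataset* is a matrix argument; only *two authors* is modified by the relative clause *who summarized most films*, so the RC island is irrelevant to the target quantifier.
Since no island is crossed, the inverse ordering is licensed alongside surface scope.
So *every dataset* > *two authors* is among the available readings.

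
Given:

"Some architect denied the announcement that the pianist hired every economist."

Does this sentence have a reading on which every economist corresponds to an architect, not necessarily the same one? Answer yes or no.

No

The described interpretation is the *every economist* > *some architect* scoping.
*every economist* occurs within the complex NP *the announcement that the pianist hired every economist*.
Noun-complement clauses are scope islands (the Complex NP Constraint): a quantifier inside one cannot scope into the matrix.
There is no licit LF on which *every economist* c-commands *some architect*.
(Only the surface reading survives: one fixed architect with respect to all the relevant economists.)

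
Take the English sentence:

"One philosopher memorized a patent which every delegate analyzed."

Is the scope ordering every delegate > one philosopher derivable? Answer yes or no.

No

*every delegate* occurs within the relative clause *which every delegate analyzed* modifying *a patent*.
The relative clause forms an island for QR, so the quantifier is confined to the head noun's restrictor.
Hence only narrow scope for *every delegate* (under *one philosopher*) survives.
(Only the surface reading survives: one fixed philosopher with respect to all the relevant delegates.)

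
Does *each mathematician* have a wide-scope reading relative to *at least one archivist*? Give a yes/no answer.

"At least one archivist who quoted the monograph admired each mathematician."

Yes

The relative clause *who quoted the monograph* modifies *at least one archivist*, but *each mathematician* is not inside that relative clause — it is an argument of the matrix verb.
Nothing blocks QR of the lower DP to a position above the higher one, so inverse scope is available.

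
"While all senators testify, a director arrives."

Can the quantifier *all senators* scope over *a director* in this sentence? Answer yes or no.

No

The target quantifier *all senators* is part of the adjunct clause *while all senators testify*.
Scope out of an adjunct clause is unavailable: QR respects the adjunct-island constraint.
There is no licit LF on which *all senators* c-commands *a director*.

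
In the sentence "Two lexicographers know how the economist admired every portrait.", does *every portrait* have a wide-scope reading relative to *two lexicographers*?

No

*every portrait* is embedded in the embedded question *how the economist admired every portrait*.
QR across an interrogative CP boundary is ruled out as a wh-island violation.
*every portrait* > *two lexicographers* would require crossing that boundary, which is illicit.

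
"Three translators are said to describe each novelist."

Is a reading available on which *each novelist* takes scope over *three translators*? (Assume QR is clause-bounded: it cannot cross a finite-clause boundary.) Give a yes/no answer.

Infinitival complements of raising predicates do not block QR; *each novelist* and *three translators* are effectively clausemates.
QR within a single clause is free, so the lower quantifier may take scope over the higher one.

Yes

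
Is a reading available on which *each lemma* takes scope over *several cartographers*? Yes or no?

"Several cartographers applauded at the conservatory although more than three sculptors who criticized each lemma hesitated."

No

*each lemma* is embedded in the relative clause *who criticized each lemma*, which is itself inside the adjunct *although more than three sculptors who criticized each lemma hesitated*.
Even if one barrier were somehow void, the other would still block QR.
So *each lemma* cannot raise high enough to outscope *several cartographers*; only the surface ordering *several cartographers* > *each lemma* is available.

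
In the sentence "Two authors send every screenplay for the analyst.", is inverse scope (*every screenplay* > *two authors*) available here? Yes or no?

Yes

*two authors* and *every screenplay* are co-arguments of the matrix verb, with nothing but a clause-internal boundary between them.
Clause-internal QR can adjoin the lower DP above the subject, yielding the inverse reading.
Both orderings are possible: *two authors* > *every screenplay* and *every screenplay* > *two authors*.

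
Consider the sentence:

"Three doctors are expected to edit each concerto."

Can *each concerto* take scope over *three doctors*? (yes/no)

Infinitival complements of raising predicates do not block QR; *each concerto* and *three doctors* are effectively clausemates.
With no island boundary between them, the object can take inverse scope over the subject via ordinary QR within the clause.

Yes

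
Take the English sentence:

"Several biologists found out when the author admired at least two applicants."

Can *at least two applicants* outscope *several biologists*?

The DP *at least two applicants* is contained in the embedded question *when the author admired at least two applicants*.
Embedded wh-clauses are opaque for QR, so the quantifier stays inside the question.
The inverse ordering *at least two applicants* > *several biologists* is therefore underivable.

No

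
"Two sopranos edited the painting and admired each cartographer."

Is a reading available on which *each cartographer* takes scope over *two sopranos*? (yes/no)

No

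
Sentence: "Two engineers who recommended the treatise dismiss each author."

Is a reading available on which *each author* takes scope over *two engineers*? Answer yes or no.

Yes

The RC *who recommended the treatise* is an island, but *each author* is not inside it — it is the matrix object, a clausemate of *two engineers*.
With no island boundary between them, the object can take inverse scope over the subject via ordinary QR within the clause.
So *each author* > *two engineers* is among the available readings.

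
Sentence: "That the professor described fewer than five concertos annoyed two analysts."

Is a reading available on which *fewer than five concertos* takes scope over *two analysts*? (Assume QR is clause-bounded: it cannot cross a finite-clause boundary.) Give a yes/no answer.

*fewer than five concertos* occurs within the sentential subject *that the professor described fewer than five concertos*.
Sentential subjects are islands: a quantifier inside the subject clause cannot raise over the matrix predicate.
There is no licit LF on which *fewer than five concertos* c-commands *two analysts*.

No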